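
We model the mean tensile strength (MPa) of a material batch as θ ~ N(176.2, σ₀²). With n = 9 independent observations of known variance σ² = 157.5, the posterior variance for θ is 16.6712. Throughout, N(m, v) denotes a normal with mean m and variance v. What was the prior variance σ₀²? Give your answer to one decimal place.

σ₀² = 352.0

Posterior precision equals prior precision plus data precision: 1/σ_n² = 1/σ₀² + n/σ².
So 1/σ₀² = 1/16.6712 − 9/157.5 = 0.059984 − 0.057143 = 0.002841.
Hence σ₀² = 1/0.002841 ≈ 352.0.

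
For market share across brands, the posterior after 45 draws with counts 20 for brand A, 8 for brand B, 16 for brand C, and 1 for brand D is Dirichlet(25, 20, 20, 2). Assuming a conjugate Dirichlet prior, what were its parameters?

For a Dirichlet(α) prior with multinomial counts c, the posterior is Dirichlet(α + c) componentwise.
Subtract each count from the matching posterior parameter: 25−20=5, 20−8=12, 20−16=4, 2−1=1.

Dirichlet(5, 12, 4, 1)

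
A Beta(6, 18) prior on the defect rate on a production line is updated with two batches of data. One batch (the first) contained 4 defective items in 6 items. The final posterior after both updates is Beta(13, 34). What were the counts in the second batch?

Because Beta–binomial updating is additive in the counts, the combined data contributed (α_post−α_prior, β_post−β_prior) successes and failures.
Total across both batches: 13−6=7 defective items, 34−18=16 good items.
Subtract the first batch: 7−4=3 defective items and 16−2=14 good items.

3 defective items and 14 good items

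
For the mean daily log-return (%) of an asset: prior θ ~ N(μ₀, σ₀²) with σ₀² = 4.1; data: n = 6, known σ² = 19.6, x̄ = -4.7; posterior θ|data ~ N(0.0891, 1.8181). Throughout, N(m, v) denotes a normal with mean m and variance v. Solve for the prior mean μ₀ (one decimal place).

The posterior mean is a precision-weighted average: μ_n = (τ₀μ₀ + τ_data·x̄)/(τ₀+τ_data), with τ₀=1/σ₀² and τ_data=n/σ².
Here τ₀ = 1/4.1 = 0.243902 and τ_data = 6/19.6 = 0.306122, so τ_n = 0.550024.
Rearranging for μ₀: μ₀ = (μ_n·τ_n − τ_data·x̄)/τ₀ = (0.0891·0.550024 − 0.306122·-4.7) / 0.243902 = 1.487781/0.243902 ≈ 6.1.

μ₀ = 6.1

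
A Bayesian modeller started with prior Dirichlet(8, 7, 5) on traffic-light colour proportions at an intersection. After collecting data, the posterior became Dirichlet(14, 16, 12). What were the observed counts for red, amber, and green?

counts (6, 9, 7)

For a Dirichlet(α) prior with multinomial counts c, the posterior is Dirichlet(α + c) componentwise.
Counts are posterior − prior componentwise: 14−8=6, 16−7=9, 12−5=7.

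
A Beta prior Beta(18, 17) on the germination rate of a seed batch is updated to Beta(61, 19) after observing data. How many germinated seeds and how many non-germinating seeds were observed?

43 germinated seeds and 2 non-germinating seeds

Beta is conjugate to the binomial likelihood: posterior = Beta(a+s, b+f).
Match parameters: s=61−18=43, f=19−17=2.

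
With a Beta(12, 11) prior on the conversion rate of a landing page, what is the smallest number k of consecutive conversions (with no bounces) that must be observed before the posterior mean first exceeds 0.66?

k = 10

After k conversions and 0 bounces the posterior is Beta(12+k, 11), with mean (12+k)/(12+11+k).
Set (12+k)/(23+k) > 0.66 and solve: k > (0.66·23 − 12)/(1 − 0.66) = 9.353.
The smallest integer exceeding 9.353 is 10, and checking k=10: (22)/(33) = 0.6667 > 0.66.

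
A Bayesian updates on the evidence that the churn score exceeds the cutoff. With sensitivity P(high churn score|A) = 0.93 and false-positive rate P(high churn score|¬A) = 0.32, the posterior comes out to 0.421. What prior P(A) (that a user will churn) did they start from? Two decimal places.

P(A) = 0.20

Bayes' rule in odds form gives O(A|E) = O(A)·[P(E|A)/P(E|¬A)], hence O(A) = O(A|E)/LR.
Posterior odds = 0.421/(1−0.421) = 0.7271. LR = 0.93/0.32 = 2.9062.
Prior odds = 0.7271/2.9062 = 0.2502, so P(A) = 0.2502/(1+0.2502) ≈ 0.20.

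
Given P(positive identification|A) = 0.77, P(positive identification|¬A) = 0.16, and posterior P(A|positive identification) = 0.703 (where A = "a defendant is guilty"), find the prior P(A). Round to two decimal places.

P(A) = 0.33

In odds form, posterior odds = prior odds × likelihood ratio, so prior odds = posterior odds ÷ LR.
Posterior odds = 0.703/(1−0.703) = 2.3670. LR = 0.77/0.16 = 4.8125.
Prior odds = 2.3670/4.8125 = 0.4918, so P(A) = 0.4918/(1+0.4918) ≈ 0.33.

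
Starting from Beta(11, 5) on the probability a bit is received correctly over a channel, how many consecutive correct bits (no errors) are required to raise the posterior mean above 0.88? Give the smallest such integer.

After k correct bits and 0 errors the posterior is Beta(11+k, 5), with mean (11+k)/(11+5+k).
Set (11+k)/(16+k) > 0.88 and solve: k > (0.88·16 − 11)/(1 − 0.88) = 25.667.
The smallest integer exceeding 25.667 is 26.

k = 26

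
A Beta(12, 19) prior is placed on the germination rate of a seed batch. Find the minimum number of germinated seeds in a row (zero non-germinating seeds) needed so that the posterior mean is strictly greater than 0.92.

k = 207

After k germinated seeds and 0 non-germinating seeds the posterior is Beta(12+k, 19), with mean (12+k)/(12+19+k).
Set (12+k)/(31+k) > 0.92 and solve: k > (0.92·31 − 12)/(1 − 0.92) = 206.500.
The smallest integer exceeding 206.500 is 207, and checking k=207: (219)/(238) = 0.9202 > 0.92.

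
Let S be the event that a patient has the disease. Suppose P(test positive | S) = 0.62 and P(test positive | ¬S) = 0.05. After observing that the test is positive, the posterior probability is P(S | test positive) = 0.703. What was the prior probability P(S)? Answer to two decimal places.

Bayes' rule in odds form gives O(S|E) = O(S)·[P(E|S)/P(E|¬S)], hence O(S) = O(S|E)/LR.
Posterior odds = 0.703/(1−0.703) = 2.3670. LR = 0.62/0.05 = 12.4000.
Prior odds = 2.3670/12.4000 = 0.1909, so P(S) = 0.1909/(1+0.1909) ≈ 0.16.

P(S) = 0.16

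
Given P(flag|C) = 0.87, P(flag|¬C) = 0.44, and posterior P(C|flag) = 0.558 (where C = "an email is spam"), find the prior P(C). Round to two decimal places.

P(C) = 0.39

In odds form, posterior odds = prior odds × likelihood ratio, so prior odds = posterior odds ÷ LR.
Posterior odds = 0.558/(1−0.558) = 1.2624. LR = 0.87/0.44 = 1.9773.
Prior odds = 1.2624/1.9773 = 0.6384, so P(C) = 0.6384/(1+0.6384) ≈ 0.39.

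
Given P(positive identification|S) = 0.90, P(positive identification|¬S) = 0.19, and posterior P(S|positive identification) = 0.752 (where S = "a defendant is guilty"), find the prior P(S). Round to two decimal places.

Bayes' rule in odds form gives O(S|E) = O(S)·[P(E|S)/P(E|¬S)], hence O(S) = O(S|E)/LR.
Posterior odds = 0.752/(1−0.752) = 3.0323. LR = 0.90/0.19 = 4.7368.
Prior odds = 3.0323/4.7368 = 0.6402, so P(S) = 0.6402/(1+0.6402) ≈ 0.39.

P(S) = 0.39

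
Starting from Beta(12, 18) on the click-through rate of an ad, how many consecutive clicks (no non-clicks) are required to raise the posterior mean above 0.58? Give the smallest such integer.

After k clicks and 0 non-clicks the posterior is Beta(12+k, 18), with mean (12+k)/(12+18+k).
Set (12+k)/(30+k) > 0.58 and solve: k > (0.58·30 − 12)/(1 − 0.58) = 12.857.
The smallest integer exceeding 12.857 is 13, and checking k=13: (25)/(43) = 0.5814 > 0.58.

k = 13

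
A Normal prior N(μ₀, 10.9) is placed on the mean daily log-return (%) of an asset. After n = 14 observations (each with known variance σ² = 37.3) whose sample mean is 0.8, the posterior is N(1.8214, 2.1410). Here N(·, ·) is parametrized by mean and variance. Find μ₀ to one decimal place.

With known observation variance, the Normal–Normal posterior has precision τ_n = τ₀ + n/σ² and mean μ_n = (τ₀μ₀ + (n/σ²)x̄)/τ_n.
Here τ₀ = 1/10.9 = 0.091743 and τ_data = 14/37.3 = 0.375335, so τ_n = 0.467078.
Rearranging for μ₀: μ₀ = (μ_n·τ_n − τ_data·x̄)/τ₀ = (1.8214·0.467078 − 0.375335·0.8) / 0.091743 = 0.550468/0.091743 ≈ 6.0.

μ₀ = 6.0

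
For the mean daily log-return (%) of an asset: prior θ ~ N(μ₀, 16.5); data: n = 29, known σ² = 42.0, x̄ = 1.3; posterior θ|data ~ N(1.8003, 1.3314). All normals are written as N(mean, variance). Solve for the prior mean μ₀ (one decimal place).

μ₀ = 7.5

The posterior mean is a precision-weighted average: μ_n = (τ₀μ₀ + τ_data·x̄)/(τ₀+τ_data), with τ₀=1/σ₀² and τ_data=n/σ².
Here τ₀ = 1/16.5 = 0.060606 and τ_data = 29/42.0 = 0.690476, so τ_n = 0.751082.
Rearranging for μ₀: μ₀ = (μ_n·τ_n − τ_data·x̄)/τ₀ = (1.8003·0.751082 − 0.690476·1.3) / 0.060606 = 0.454554/0.060606 ≈ 7.5.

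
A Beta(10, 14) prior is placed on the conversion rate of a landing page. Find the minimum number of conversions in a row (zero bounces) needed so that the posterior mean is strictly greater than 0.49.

After k conversions and 0 bounces the posterior is Beta(10+k, 14), with mean (10+k)/(10+14+k).
Set (10+k)/(24+k) > 0.49 and solve: k > (0.49·24 − 10)/(1 − 0.49) = 3.451.
The smallest integer exceeding 3.451 is 4, and checking k=4: (14)/(28) = 0.5000 > 0.49.

k = 4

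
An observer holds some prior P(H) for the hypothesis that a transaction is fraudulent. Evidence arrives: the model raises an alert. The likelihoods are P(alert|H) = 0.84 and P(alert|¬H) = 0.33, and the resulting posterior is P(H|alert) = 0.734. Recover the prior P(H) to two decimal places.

P(H) = 0.52

In odds form, posterior odds = prior odds × likelihood ratio, so prior odds = posterior odds ÷ LR.
Posterior odds = 0.734/(1−0.734) = 2.7594. LR = 0.84/0.33 = 2.5455.
Prior odds = 2.7594/2.5455 = 1.0840, so P(H) = 1.0840/(1+1.0840) ≈ 0.52.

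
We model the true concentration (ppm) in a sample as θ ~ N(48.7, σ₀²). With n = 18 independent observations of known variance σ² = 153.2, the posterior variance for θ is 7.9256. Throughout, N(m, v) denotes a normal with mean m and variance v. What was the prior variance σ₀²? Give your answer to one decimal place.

σ₀² = 115.2

Posterior precision equals prior precision plus data precision: 1/σ_n² = 1/σ₀² + n/σ².
So 1/σ₀² = 1/7.9256 − 18/153.2 = 0.126173 − 0.117493 = 0.008680.
Hence σ₀² = 1/0.008680 ≈ 115.2.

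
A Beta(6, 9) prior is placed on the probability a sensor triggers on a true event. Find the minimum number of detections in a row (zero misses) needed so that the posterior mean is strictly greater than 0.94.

After k detections and 0 misses the posterior is Beta(6+k, 9), with mean (6+k)/(6+9+k).
Set (6+k)/(15+k) > 0.94 and solve: k > (0.94·15 − 6)/(1 − 0.94) = 135.000.
The smallest integer exceeding 135.000 is 136.

k = 136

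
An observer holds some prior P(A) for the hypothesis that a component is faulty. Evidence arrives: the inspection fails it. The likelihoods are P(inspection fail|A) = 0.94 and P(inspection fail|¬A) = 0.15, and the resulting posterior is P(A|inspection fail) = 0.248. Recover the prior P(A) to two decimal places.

Bayes' rule in odds form gives O(A|E) = O(A)·[P(E|A)/P(E|¬A)], hence O(A) = O(A|E)/LR.
Posterior odds = 0.248/(1−0.248) = 0.3298. LR = 0.94/0.15 = 6.2667.
Prior odds = 0.3298/6.2667 = 0.0526, so P(A) = 0.0526/(1+0.0526) ≈ 0.05.

P(A) = 0.05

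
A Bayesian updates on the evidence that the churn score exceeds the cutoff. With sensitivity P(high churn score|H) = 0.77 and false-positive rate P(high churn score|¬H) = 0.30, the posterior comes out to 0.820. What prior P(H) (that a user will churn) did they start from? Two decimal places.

Bayes' rule in odds form gives O(H|E) = O(H)·[P(E|H)/P(E|¬H)], hence O(H) = O(H|E)/LR.
Posterior odds = 0.820/(1−0.820) = 4.5556. LR = 0.77/0.30 = 2.5667.
Prior odds = 4.5556/2.5667 = 1.7749, so P(H) = 1.7749/(1+1.7749) ≈ 0.64.

P(H) = 0.64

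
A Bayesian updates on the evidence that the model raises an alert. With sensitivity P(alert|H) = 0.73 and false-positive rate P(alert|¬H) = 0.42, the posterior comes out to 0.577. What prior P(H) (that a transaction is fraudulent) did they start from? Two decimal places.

In odds form, posterior odds = prior odds × likelihood ratio, so prior odds = posterior odds ÷ LR.
Posterior odds = 0.577/(1−0.577) = 1.3641. LR = 0.73/0.42 = 1.7381.
Prior odds = 1.3641/1.7381 = 0.7848, so P(H) = 0.7848/(1+0.7848) ≈ 0.44.

P(H) = 0.44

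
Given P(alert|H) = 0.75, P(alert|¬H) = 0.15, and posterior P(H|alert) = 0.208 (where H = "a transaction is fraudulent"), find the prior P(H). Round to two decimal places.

P(H) = 0.05

In odds form, posterior odds = prior odds × likelihood ratio, so prior odds = posterior odds ÷ LR.
Posterior odds = 0.208/(1−0.208) = 0.2626. LR = 0.75/0.15 = 5.0000.
Prior odds = 0.2626/5.0000 = 0.0525, so P(H) = 0.0525/(1+0.0525) ≈ 0.05.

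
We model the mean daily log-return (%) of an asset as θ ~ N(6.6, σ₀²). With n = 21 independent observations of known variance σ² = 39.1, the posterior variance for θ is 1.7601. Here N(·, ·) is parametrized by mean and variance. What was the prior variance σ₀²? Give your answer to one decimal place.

σ₀² = 32.2

For the Normal–Normal model with known σ², precisions add: τ_n = τ₀ + n/σ².
So 1/σ₀² = 1/1.7601 − 21/39.1 = 0.568150 − 0.537084 = 0.031066.
Hence σ₀² = 1/0.031066 ≈ 32.2.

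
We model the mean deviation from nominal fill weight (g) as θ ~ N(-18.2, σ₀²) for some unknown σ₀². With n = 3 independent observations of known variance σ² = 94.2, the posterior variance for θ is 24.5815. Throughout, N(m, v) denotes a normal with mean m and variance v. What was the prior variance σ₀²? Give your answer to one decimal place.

Posterior precision equals prior precision plus data precision: 1/σ_n² = 1/σ₀² + n/σ².
So 1/σ₀² = 1/24.5815 − 3/94.2 = 0.040681 − 0.031847 = 0.008834.
Hence σ₀² = 1/0.008834 ≈ 113.2.

σ₀² = 113.2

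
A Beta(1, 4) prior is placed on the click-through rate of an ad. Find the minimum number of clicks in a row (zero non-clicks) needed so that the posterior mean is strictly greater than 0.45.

After k clicks and 0 non-clicks the posterior is Beta(1+k, 4), with mean (1+k)/(1+4+k).
Set (1+k)/(5+k) > 0.45 and solve: k > (0.45·5 − 1)/(1 − 0.45) = 2.273.
The smallest integer exceeding 2.273 is 3.

k = 3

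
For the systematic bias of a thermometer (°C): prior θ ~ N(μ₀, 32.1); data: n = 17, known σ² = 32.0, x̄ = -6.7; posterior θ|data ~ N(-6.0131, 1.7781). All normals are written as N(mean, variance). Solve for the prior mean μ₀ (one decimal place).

The posterior mean is a precision-weighted average: μ_n = (τ₀μ₀ + τ_data·x̄)/(τ₀+τ_data), with τ₀=1/σ₀² and τ_data=n/σ².
Here τ₀ = 1/32.1 = 0.031153 and τ_data = 17/32.0 = 0.531250, so τ_n = 0.562403.
Rearranging for μ₀: μ₀ = (μ_n·τ_n − τ_data·x̄)/τ₀ = (-6.0131·0.562403 − 0.531250·-6.7) / 0.031153 = 0.177590/0.031153 ≈ 5.7.

μ₀ = 5.7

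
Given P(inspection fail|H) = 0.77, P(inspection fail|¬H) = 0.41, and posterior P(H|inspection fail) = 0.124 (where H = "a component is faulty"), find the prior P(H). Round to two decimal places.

P(H) = 0.07

In odds form, posterior odds = prior odds × likelihood ratio, so prior odds = posterior odds ÷ LR.
Posterior odds = 0.124/(1−0.124) = 0.1416. LR = 0.77/0.41 = 1.8780.
Prior odds = 0.1416/1.8780 = 0.0754, so P(H) = 0.0754/(1+0.0754) ≈ 0.07.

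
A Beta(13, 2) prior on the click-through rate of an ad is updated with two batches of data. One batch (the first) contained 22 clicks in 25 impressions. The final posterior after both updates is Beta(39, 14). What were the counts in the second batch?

Because Beta–binomial updating is additive in the counts, the combined data contributed (α_post−α_prior, β_post−β_prior) successes and failures.
Total across both batches: 39−13=26 clicks, 14−2=12 non-clicks.
Subtract the first batch: 26−22=4 clicks and 12−3=9 non-clicks.

4 clicks and 9 non-clicks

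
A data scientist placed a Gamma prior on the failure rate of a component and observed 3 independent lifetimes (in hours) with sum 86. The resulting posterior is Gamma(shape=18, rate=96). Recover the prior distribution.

Gamma(shape=15, rate=10)

For an exponential likelihood with a Gamma(α, β) prior on the rate, n observations with total T give posterior Gamma(α+n, β+T).
So α = 18 − 3 = 15 and β = 96 − 86 = 10.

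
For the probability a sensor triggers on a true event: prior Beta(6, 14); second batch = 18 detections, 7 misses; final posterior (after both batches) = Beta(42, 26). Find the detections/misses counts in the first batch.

18 detections and 5 misses

Because Beta–binomial updating is additive in the counts, the combined data contributed (α_post−α_prior, β_post−β_prior) successes and failures.
Total across both batches: 42−6=36 detections, 26−14=12 misses.
Subtract the second batch: 36−18=18 detections and 12−7=5 misses.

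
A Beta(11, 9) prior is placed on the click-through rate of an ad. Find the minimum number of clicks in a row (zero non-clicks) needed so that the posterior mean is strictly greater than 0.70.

k = 11

After k clicks and 0 non-clicks the posterior is Beta(11+k, 9), with mean (11+k)/(11+9+k).
Set (11+k)/(20+k) > 0.70 and solve: k > (0.70·20 − 11)/(1 − 0.70) = 10.000.
The smallest integer exceeding 10.000 is 11.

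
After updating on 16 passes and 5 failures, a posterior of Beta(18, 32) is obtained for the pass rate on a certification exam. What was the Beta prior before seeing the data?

Beta(2, 27)

A Beta(α, β) prior with s successes and f failures in binomial data gives a Beta(α+s, β+f) posterior.
Subtract the data counts: 18−16=2, 32−5=27.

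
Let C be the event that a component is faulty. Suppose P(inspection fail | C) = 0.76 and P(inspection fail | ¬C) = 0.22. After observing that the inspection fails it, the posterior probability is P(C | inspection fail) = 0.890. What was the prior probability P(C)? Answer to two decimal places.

In odds form, posterior odds = prior odds × likelihood ratio, so prior odds = posterior odds ÷ LR.
Posterior odds = 0.890/(1−0.890) = 8.0909. LR = 0.76/0.22 = 3.4545.
Prior odds = 8.0909/3.4545 = 2.3421, so P(C) = 2.3421/(1+2.3421) ≈ 0.70.

P(C) = 0.70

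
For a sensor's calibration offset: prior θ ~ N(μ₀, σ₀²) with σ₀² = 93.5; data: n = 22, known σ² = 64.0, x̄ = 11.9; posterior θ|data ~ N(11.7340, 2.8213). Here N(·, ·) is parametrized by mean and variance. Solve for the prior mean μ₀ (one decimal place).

With known observation variance, the Normal–Normal posterior has precision τ_n = τ₀ + n/σ² and mean μ_n = (τ₀μ₀ + (n/σ²)x̄)/τ_n.
Here τ₀ = 1/93.5 = 0.010695 and τ_data = 22/64.0 = 0.343750, so τ_n = 0.354445.
Rearranging for μ₀: μ₀ = (μ_n·τ_n − τ_data·x̄)/τ₀ = (11.7340·0.354445 − 0.343750·11.9) / 0.010695 = 0.068433/0.010695 ≈ 6.4.

μ₀ = 6.4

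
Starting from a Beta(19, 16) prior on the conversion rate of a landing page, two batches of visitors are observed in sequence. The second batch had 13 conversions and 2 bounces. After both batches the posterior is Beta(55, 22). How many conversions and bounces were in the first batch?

23 conversions and 4 bounces

Because Beta–binomial updating is additive in the counts, the combined data contributed (α_post−α_prior, β_post−β_prior) successes and failures.
Total across both batches: 55−19=36 conversions, 22−16=6 bounces.
Subtract the second batch: 36−13=23 conversions and 6−2=4 bounces.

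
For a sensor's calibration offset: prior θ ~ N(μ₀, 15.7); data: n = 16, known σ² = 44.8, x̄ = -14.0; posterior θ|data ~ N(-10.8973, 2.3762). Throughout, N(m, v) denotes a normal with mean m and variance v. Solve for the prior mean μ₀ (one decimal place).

μ₀ = 6.5

With known observation variance, the Normal–Normal posterior has precision τ_n = τ₀ + n/σ² and mean μ_n = (τ₀μ₀ + (n/σ²)x̄)/τ_n.
Here τ₀ = 1/15.7 = 0.063694 and τ_data = 16/44.8 = 0.357143, so τ_n = 0.420837.
Rearranging for μ₀: μ₀ = (μ_n·τ_n − τ_data·x̄)/τ₀ = (-10.8973·0.420837 − 0.357143·-14.0) / 0.063694 = 0.414015/0.063694 ≈ 6.5.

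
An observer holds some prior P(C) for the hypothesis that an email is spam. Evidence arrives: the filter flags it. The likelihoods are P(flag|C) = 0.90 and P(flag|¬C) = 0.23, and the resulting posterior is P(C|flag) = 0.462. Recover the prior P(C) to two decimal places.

Bayes' rule in odds form gives O(C|E) = O(C)·[P(E|C)/P(E|¬C)], hence O(C) = O(C|E)/LR.
Posterior odds = 0.462/(1−0.462) = 0.8587. LR = 0.90/0.23 = 3.9130.
Prior odds = 0.8587/3.9130 = 0.2194, so P(C) = 0.2194/(1+0.2194) ≈ 0.18.

P(C) = 0.18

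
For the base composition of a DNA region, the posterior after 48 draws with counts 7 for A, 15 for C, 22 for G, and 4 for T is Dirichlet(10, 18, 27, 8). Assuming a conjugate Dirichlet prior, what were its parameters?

Dirichlet(3, 3, 5, 4)

For a Dirichlet(α) prior with multinomial counts c, the posterior is Dirichlet(α + c) componentwise.
Subtract each count from the matching posterior parameter: 10−7=3, 18−15=3, 27−22=5, 8−4=4.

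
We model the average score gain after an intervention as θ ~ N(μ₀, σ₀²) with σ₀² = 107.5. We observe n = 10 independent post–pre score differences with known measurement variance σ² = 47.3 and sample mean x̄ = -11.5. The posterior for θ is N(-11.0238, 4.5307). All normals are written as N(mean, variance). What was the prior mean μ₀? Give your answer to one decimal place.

The posterior mean is a precision-weighted average: μ_n = (τ₀μ₀ + τ_data·x̄)/(τ₀+τ_data), with τ₀=1/σ₀² and τ_data=n/σ².
Here τ₀ = 1/107.5 = 0.009302 and τ_data = 10/47.3 = 0.211416, so τ_n = 0.220718.
Rearranging for μ₀: μ₀ = (μ_n·τ_n − τ_data·x̄)/τ₀ = (-11.0238·0.220718 − 0.211416·-11.5) / 0.009302 = -0.001867/0.009302 ≈ -0.2.

μ₀ = -0.2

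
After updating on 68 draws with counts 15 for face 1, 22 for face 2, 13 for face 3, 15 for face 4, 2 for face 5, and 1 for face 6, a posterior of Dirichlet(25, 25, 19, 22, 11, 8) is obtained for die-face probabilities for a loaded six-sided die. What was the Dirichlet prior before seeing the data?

For a Dirichlet(α) prior with multinomial counts c, the posterior is Dirichlet(α + c) componentwise.
Subtract each count from the matching posterior parameter: 25−15=10, 25−22=3, 19−13=6, 22−15=7, 11−2=9, 8−1=7.

Dirichlet(10, 3, 6, 7, 9, 7)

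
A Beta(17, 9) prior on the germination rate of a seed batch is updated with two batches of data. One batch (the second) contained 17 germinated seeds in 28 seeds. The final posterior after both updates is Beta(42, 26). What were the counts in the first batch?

8 germinated seeds and 6 non-germinating seeds

Because Beta–binomial updating is additive in the counts, the combined data contributed (α_post−α_prior, β_post−β_prior) successes and failures.
Total across both batches: 42−17=25 germinated seeds, 26−9=17 non-germinating seeds.
Subtract the second batch: 25−17=8 germinated seeds and 17−11=6 non-germinating seeds.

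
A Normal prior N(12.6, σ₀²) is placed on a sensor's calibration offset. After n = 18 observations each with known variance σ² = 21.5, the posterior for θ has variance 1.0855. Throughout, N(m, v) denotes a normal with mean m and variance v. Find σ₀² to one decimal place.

σ₀² = 11.9

For the Normal–Normal model with known σ², precisions add: τ_n = τ₀ + n/σ².
So 1/σ₀² = 1/1.0855 − 18/21.5 = 0.921234 − 0.837209 = 0.084025.
Hence σ₀² = 1/0.084025 ≈ 11.9.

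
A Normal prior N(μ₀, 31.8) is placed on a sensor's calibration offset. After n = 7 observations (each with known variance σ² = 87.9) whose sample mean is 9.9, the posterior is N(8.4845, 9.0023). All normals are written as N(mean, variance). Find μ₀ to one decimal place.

With known observation variance, the Normal–Normal posterior has precision τ_n = τ₀ + n/σ² and mean μ_n = (τ₀μ₀ + (n/σ²)x̄)/τ_n.
Here τ₀ = 1/31.8 = 0.031447 and τ_data = 7/87.9 = 0.079636, so τ_n = 0.111083.
Rearranging for μ₀: μ₀ = (μ_n·τ_n − τ_data·x̄)/τ₀ = (8.4845·0.111083 − 0.079636·9.9) / 0.031447 = 0.154087/0.031447 ≈ 4.9.

μ₀ = 4.9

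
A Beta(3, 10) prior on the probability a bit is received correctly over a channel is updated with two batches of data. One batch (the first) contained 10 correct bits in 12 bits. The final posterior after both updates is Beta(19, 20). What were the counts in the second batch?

Because Beta–binomial updating is additive in the counts, the combined data contributed (α_post−α_prior, β_post−β_prior) successes and failures.
Total across both batches: 19−3=16 correct bits, 20−10=10 errors.
Subtract the first batch: 16−10=6 correct bits and 10−2=8 errors.

6 correct bits and 8 errors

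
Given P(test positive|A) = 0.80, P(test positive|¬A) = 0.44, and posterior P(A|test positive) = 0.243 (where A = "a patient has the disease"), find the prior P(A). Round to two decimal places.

P(A) = 0.15

In odds form, posterior odds = prior odds × likelihood ratio, so prior odds = posterior odds ÷ LR.
Posterior odds = 0.243/(1−0.243) = 0.3210. LR = 0.80/0.44 = 1.8182.
Prior odds = 0.3210/1.8182 = 0.1765, so P(A) = 0.1765/(1+0.1765) ≈ 0.15.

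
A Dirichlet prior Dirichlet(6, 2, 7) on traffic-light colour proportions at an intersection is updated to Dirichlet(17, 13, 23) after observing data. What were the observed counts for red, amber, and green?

For a Dirichlet(α) prior with multinomial counts c, the posterior is Dirichlet(α + c) componentwise.
Counts are posterior − prior componentwise: 17−6=11, 13−2=11, 23−7=16.

counts (11, 11, 16)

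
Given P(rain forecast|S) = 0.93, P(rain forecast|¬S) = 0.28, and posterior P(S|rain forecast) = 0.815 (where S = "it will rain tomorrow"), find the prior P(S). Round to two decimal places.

Bayes' rule in odds form gives O(S|E) = O(S)·[P(E|S)/P(E|¬S)], hence O(S) = O(S|E)/LR.
Posterior odds = 0.815/(1−0.815) = 4.4054. LR = 0.93/0.28 = 3.3214.
Prior odds = 4.4054/3.3214 = 1.3264, so P(S) = 1.3264/(1+1.3264) ≈ 0.57.

P(S) = 0.57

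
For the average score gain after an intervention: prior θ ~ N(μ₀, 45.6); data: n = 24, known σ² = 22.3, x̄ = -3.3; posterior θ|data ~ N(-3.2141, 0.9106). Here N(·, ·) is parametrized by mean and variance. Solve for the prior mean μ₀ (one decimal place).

μ₀ = 1.0

With known observation variance, the Normal–Normal posterior has precision τ_n = τ₀ + n/σ² and mean μ_n = (τ₀μ₀ + (n/σ²)x̄)/τ_n.
Here τ₀ = 1/45.6 = 0.021930 and τ_data = 24/22.3 = 1.076233, so τ_n = 1.098163.
Rearranging for μ₀: μ₀ = (μ_n·τ_n − τ_data·x̄)/τ₀ = (-3.2141·1.098163 − 1.076233·-3.3) / 0.021930 = 0.021963/0.021930 ≈ 1.0.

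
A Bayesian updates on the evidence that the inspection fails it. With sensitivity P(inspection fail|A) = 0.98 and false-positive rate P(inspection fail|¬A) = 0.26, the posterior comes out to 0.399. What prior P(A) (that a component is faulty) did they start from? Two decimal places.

P(A) = 0.15

Bayes' rule in odds form gives O(A|E) = O(A)·[P(E|A)/P(E|¬A)], hence O(A) = O(A|E)/LR.
Posterior odds = 0.399/(1−0.399) = 0.6639. LR = 0.98/0.26 = 3.7692.
Prior odds = 0.6639/3.7692 = 0.1761, so P(A) = 0.1761/(1+0.1761) ≈ 0.15.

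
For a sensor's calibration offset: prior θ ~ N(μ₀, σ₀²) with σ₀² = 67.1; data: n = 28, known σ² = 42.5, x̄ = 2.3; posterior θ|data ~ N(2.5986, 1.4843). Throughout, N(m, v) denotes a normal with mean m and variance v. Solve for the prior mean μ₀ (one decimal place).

The posterior mean is a precision-weighted average: μ_n = (τ₀μ₀ + τ_data·x̄)/(τ₀+τ_data), with τ₀=1/σ₀² and τ_data=n/σ².
Here τ₀ = 1/67.1 = 0.014903 and τ_data = 28/42.5 = 0.658824, so τ_n = 0.673727.
Rearranging for μ₀: μ₀ = (μ_n·τ_n − τ_data·x̄)/τ₀ = (2.5986·0.673727 − 0.658824·2.3) / 0.014903 = 0.235452/0.014903 ≈ 15.8.

μ₀ = 15.8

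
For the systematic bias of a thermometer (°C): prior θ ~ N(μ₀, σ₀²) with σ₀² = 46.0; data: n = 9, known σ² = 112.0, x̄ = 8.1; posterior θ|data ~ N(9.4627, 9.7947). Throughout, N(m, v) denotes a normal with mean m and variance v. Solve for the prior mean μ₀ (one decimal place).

μ₀ = 14.5

With known observation variance, the Normal–Normal posterior has precision τ_n = τ₀ + n/σ² and mean μ_n = (τ₀μ₀ + (n/σ²)x̄)/τ_n.
Here τ₀ = 1/46.0 = 0.021739 and τ_data = 9/112.0 = 0.080357, so τ_n = 0.102096.
Rearranging for μ₀: μ₀ = (μ_n·τ_n − τ_data·x̄)/τ₀ = (9.4627·0.102096 − 0.080357·8.1) / 0.021739 = 0.315212/0.021739 ≈ 14.5.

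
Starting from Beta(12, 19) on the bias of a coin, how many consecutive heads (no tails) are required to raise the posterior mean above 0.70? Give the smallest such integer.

After k heads and 0 tails the posterior is Beta(12+k, 19), with mean (12+k)/(12+19+k).
Set (12+k)/(31+k) > 0.70 and solve: k > (0.70·31 − 12)/(1 − 0.70) = 32.333.
The smallest integer exceeding 32.333 is 33, and checking k=33: (45)/(64) = 0.7031 > 0.70.

k = 33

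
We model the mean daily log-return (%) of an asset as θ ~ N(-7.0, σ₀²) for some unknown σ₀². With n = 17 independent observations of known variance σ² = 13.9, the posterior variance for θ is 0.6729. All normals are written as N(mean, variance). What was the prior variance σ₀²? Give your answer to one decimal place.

Posterior precision equals prior precision plus data precision: 1/σ_n² = 1/σ₀² + n/σ².
So 1/σ₀² = 1/0.6729 − 17/13.9 = 1.486105 − 1.223022 = 0.263083.
Hence σ₀² = 1/0.263083 ≈ 3.8.

σ₀² = 3.8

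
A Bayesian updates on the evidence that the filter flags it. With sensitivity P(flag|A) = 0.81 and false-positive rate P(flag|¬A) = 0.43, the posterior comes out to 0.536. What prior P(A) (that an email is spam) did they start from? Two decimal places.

P(A) = 0.38

Bayes' rule in odds form gives O(A|E) = O(A)·[P(E|A)/P(E|¬A)], hence O(A) = O(A|E)/LR.
Posterior odds = 0.536/(1−0.536) = 1.1552. LR = 0.81/0.43 = 1.8837.
Prior odds = 1.1552/1.8837 = 0.6133, so P(A) = 0.6133/(1+0.6133) ≈ 0.38.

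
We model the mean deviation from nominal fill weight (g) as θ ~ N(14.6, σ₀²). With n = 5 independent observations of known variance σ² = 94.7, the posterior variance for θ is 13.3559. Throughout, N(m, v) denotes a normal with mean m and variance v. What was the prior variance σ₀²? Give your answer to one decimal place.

For the Normal–Normal model with known σ², precisions add: τ_n = τ₀ + n/σ².
So 1/σ₀² = 1/13.3559 − 5/94.7 = 0.074873 − 0.052798 = 0.022075.
Hence σ₀² = 1/0.022075 ≈ 45.3.

σ₀² = 45.3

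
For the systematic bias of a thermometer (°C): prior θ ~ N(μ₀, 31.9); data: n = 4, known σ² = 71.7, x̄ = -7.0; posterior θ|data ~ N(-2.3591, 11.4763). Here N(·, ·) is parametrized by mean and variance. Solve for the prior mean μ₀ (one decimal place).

μ₀ = 5.9

With known observation variance, the Normal–Normal posterior has precision τ_n = τ₀ + n/σ² and mean μ_n = (τ₀μ₀ + (n/σ²)x̄)/τ_n.
Here τ₀ = 1/31.9 = 0.031348 and τ_data = 4/71.7 = 0.055788, so τ_n = 0.087136.
Rearranging for μ₀: μ₀ = (μ_n·τ_n − τ_data·x̄)/τ₀ = (-2.3591·0.087136 − 0.055788·-7.0) / 0.031348 = 0.184953/0.031348 ≈ 5.9.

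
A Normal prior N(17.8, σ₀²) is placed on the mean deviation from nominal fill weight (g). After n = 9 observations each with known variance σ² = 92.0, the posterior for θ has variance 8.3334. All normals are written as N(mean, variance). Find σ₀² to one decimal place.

For the Normal–Normal model with known σ², precisions add: τ_n = τ₀ + n/σ².
So 1/σ₀² = 1/8.3334 − 9/92.0 = 0.119999 − 0.097826 = 0.022173.
Hence σ₀² = 1/0.022173 ≈ 45.1.

σ₀² = 45.1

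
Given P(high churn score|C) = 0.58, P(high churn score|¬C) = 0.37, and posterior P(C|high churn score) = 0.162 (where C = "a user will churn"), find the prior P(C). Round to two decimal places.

P(C) = 0.11

In odds form, posterior odds = prior odds × likelihood ratio, so prior odds = posterior odds ÷ LR.
Posterior odds = 0.162/(1−0.162) = 0.1933. LR = 0.58/0.37 = 1.5676.
Prior odds = 0.1933/1.5676 = 0.1233, so P(C) = 0.1233/(1+0.1233) ≈ 0.11.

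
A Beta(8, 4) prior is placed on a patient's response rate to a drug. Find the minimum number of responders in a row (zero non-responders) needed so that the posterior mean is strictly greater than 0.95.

k = 69

After k responders and 0 non-responders the posterior is Beta(8+k, 4), with mean (8+k)/(8+4+k).
Set (8+k)/(12+k) > 0.95 and solve: k > (0.95·12 − 8)/(1 − 0.95) = 68.000.
The smallest integer exceeding 68.000 is 69.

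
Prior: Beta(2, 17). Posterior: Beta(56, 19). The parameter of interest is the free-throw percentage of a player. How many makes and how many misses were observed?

54 makes and 2 misses

A Beta(α, β) prior with s successes and f failures in binomial data gives a Beta(α+s, β+f) posterior.
Match parameters: s=56−2=54, f=19−17=2.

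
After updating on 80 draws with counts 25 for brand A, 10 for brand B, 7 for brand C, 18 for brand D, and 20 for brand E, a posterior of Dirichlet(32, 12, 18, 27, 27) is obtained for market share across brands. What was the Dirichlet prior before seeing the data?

For a Dirichlet(α) prior with multinomial counts c, the posterior is Dirichlet(α + c) componentwise.
Subtract each count from the matching posterior parameter: 32−25=7, 12−10=2, 18−7=11, 27−18=9, 27−20=7.

Dirichlet(7, 2, 11, 9, 7)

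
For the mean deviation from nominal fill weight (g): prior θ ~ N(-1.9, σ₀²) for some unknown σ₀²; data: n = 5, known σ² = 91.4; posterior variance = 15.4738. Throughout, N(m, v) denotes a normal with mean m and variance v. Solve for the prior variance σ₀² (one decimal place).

Posterior precision equals prior precision plus data precision: 1/σ_n² = 1/σ₀² + n/σ².
So 1/σ₀² = 1/15.4738 − 5/91.4 = 0.064625 − 0.054705 = 0.009920.
Hence σ₀² = 1/0.009920 ≈ 100.8.

σ₀² = 100.8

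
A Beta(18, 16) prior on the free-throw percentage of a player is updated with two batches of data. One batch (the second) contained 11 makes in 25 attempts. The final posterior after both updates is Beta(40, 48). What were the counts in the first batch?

Sequential conjugate updates are equivalent to a single update on the pooled data, so total successes = posterior α − prior α and total failures = posterior β − prior β.
Total across both batches: 40−18=22 makes, 48−16=32 misses.
Subtract the second batch: 22−11=11 makes and 32−14=18 misses.

11 makes and 18 misses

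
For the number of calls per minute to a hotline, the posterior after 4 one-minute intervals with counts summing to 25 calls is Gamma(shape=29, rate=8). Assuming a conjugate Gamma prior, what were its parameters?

Gamma–Poisson conjugacy: posterior shape = α + Σxᵢ, posterior rate = β + n.
So α = 29 − 25 = 4 and β = 8 − 4 = 4.

Gamma(shape=4, rate=4)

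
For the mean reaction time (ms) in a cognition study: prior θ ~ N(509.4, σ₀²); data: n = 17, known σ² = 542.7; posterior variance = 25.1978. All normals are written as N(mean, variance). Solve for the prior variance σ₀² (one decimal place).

σ₀² = 119.6

Posterior precision equals prior precision plus data precision: 1/σ_n² = 1/σ₀² + n/σ².
So 1/σ₀² = 1/25.1978 − 17/542.7 = 0.039686 − 0.031325 = 0.008361.
Hence σ₀² = 1/0.008361 ≈ 119.6.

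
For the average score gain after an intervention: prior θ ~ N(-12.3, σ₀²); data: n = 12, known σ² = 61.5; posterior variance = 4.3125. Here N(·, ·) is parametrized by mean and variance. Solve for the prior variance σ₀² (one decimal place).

σ₀² = 27.2

For the Normal–Normal model with known σ², precisions add: τ_n = τ₀ + n/σ².
So 1/σ₀² = 1/4.3125 − 12/61.5 = 0.231884 − 0.195122 = 0.036762.
Hence σ₀² = 1/0.036762 ≈ 27.2.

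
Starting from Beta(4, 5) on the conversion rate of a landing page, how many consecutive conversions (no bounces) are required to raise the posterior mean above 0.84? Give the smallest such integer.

k = 23

After k conversions and 0 bounces the posterior is Beta(4+k, 5), with mean (4+k)/(4+5+k).
Set (4+k)/(9+k) > 0.84 and solve: k > (0.84·9 − 4)/(1 − 0.84) = 22.250.
The smallest integer exceeding 22.250 is 23, and checking k=23: (27)/(32) = 0.8438 > 0.84.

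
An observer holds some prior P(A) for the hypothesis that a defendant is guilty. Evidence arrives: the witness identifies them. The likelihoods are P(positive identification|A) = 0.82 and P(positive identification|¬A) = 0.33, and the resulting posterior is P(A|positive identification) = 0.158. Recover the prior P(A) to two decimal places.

P(A) = 0.07

In odds form, posterior odds = prior odds × likelihood ratio, so prior odds = posterior odds ÷ LR.
Posterior odds = 0.158/(1−0.158) = 0.1876. LR = 0.82/0.33 = 2.4848.
Prior odds = 0.1876/2.4848 = 0.0755, so P(A) = 0.0755/(1+0.0755) ≈ 0.07.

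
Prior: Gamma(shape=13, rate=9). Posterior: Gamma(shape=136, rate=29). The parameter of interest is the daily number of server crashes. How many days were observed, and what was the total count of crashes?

n = 20 days with total 123 crashes

A Gamma(α, β) prior (rate parametrization) on a Poisson rate with n observations summing to S gives posterior Gamma(α+S, β+n).
Matching: Σxᵢ = 136 − 13 = 123 and n = 29 − 9 = 20.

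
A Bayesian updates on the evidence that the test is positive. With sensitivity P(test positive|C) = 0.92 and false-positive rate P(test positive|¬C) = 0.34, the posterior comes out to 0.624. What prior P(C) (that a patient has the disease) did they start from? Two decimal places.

Bayes' rule in odds form gives O(C|E) = O(C)·[P(E|C)/P(E|¬C)], hence O(C) = O(C|E)/LR.
Posterior odds = 0.624/(1−0.624) = 1.6596. LR = 0.92/0.34 = 2.7059.
Prior odds = 1.6596/2.7059 = 0.6133, so P(C) = 0.6133/(1+0.6133) ≈ 0.38.

P(C) = 0.38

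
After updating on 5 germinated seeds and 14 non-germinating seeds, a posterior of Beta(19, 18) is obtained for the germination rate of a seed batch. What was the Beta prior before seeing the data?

Under Beta–binomial conjugacy the posterior parameters are (a+s, b+f).
So a = 19 − 5 = 14 and b = 18 − 14 = 4.

Beta(14, 4)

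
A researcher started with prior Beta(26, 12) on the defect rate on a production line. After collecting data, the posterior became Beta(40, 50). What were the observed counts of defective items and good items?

14 defective items and 38 good items

Beta is conjugate to the binomial likelihood: posterior = Beta(a+s, b+f).
So s = 40 − 26 = 14 and f = 50 − 12 = 38.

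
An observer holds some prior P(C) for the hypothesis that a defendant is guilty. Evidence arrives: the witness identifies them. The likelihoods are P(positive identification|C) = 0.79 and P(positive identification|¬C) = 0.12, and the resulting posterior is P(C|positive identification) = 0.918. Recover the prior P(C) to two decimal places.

P(C) = 0.63

Bayes' rule in odds form gives O(C|E) = O(C)·[P(E|C)/P(E|¬C)], hence O(C) = O(C|E)/LR.
Posterior odds = 0.918/(1−0.918) = 11.1951. LR = 0.79/0.12 = 6.5833.
Prior odds = 11.1951/6.5833 = 1.7005, so P(C) = 1.7005/(1+1.7005) ≈ 0.63.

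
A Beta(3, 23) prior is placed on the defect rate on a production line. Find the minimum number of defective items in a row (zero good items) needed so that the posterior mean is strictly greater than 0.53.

k = 23

After k defective items and 0 good items the posterior is Beta(3+k, 23), with mean (3+k)/(3+23+k).
Set (3+k)/(26+k) > 0.53 and solve: k > (0.53·26 − 3)/(1 − 0.53) = 22.936.
The smallest integer exceeding 22.936 is 23, and checking k=23: (26)/(49) = 0.5306 > 0.53.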